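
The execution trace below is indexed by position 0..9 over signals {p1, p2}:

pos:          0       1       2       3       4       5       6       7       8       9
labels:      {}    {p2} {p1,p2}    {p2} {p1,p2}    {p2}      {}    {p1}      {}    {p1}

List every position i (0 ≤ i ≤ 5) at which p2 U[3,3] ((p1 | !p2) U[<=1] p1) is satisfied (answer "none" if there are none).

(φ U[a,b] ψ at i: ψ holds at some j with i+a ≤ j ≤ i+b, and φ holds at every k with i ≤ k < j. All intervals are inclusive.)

1, 3

Evaluate at each i in [0,5]:
  i=0: ✗ (no rhs in [3,3])
  i=1: ✓ (rhs at j=4; lhs holds on [1,3])
  i=2: ✗ (no rhs in [5,5])
  i=3: ✓ (rhs at j=6; lhs holds on [3,5])
  i=4: ✗ (lhs fails at k=6 before rhs at j=7)
  i=5: ✗ (lhs fails at k=6 before rhs at j=8)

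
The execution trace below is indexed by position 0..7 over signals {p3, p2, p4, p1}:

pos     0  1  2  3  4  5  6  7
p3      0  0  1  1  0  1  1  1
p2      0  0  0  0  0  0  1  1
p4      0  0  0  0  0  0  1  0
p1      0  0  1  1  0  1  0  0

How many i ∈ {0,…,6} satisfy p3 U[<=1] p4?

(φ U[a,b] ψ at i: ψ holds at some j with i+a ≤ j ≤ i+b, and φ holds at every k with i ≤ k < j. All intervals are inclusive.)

Evaluate at each i in [0,6]:
  i=0: ✗ (no rhs in [0,1])
  i=1: ✗ (no rhs in [1,2])
  i=2: ✗ (no rhs in [2,3])
  i=3: ✗ (no rhs in [3,4])
  i=4: ✗ (no rhs in [4,5])
  i=5: ✓ (rhs at j=6; lhs holds on [5,5])
  i=6: ✓ (rhs at j=6)
Positions where it holds: {5, 6} → 2.

2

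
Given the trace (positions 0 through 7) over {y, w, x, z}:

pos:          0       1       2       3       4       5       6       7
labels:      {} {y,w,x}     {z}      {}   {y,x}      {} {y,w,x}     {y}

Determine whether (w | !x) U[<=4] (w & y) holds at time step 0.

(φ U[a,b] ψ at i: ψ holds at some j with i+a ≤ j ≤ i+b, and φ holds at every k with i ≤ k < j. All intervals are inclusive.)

Holds

Need some j in [0,4] with (w & y), and (w | !x) at every k in [0,j-1].
  j=0: (w & y) false.
  j=1: (w & y) holds; (w | !x) holds at every k in [0,0] → satisfied.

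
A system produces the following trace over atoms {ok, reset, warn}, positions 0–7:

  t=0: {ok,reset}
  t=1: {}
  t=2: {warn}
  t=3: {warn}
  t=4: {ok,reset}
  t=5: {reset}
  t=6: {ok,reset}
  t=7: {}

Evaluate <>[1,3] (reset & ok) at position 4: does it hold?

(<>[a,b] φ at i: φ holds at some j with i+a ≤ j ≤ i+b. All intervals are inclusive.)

True

Check (reset & ok) at each j in [5,7]:
  j=5: false
  j=6: true
  j=7: false
Found at j=6 → formula holds.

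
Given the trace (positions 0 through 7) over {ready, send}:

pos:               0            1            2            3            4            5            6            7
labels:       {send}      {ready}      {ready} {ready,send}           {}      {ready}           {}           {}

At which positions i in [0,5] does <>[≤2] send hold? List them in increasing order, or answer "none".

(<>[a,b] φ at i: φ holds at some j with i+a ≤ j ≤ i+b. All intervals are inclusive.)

0, 1, 2, 3

Evaluate at each i in [0,5]:
  i=0: ✓ (witness j=0)
  i=1: ✓ (witness j=3)
  i=2: ✓ (witness j=3)
  i=3: ✓ (witness j=3)
  i=4: ✗ (none in [4,6])
  i=5: ✗ (none in [5,7])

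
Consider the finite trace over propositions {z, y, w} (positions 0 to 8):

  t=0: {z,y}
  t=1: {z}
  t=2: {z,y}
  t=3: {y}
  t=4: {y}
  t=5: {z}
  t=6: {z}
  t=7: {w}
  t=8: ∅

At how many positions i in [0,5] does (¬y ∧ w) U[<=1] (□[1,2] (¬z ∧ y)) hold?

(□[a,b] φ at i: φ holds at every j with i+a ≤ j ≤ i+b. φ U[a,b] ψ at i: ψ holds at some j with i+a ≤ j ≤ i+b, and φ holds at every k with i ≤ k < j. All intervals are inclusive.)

Evaluate at each i in [0,5]:
  i=0: ✗ (no rhs in [0,1])
  i=1: ✗ (lhs fails at k=1 before rhs at j=2)
  i=2: ✓ (rhs at j=2)
  i=3: ✗ (no rhs in [3,4])
  i=4: ✗ (no rhs in [4,5])
  i=5: ✗ (no rhs in [5,6])
Positions where it holds: {2} → 1.

1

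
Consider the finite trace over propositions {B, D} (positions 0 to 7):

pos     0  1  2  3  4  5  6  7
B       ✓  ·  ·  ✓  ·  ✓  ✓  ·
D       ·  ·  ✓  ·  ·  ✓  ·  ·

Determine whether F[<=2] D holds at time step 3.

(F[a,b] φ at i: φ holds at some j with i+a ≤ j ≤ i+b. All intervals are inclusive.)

True

Check D at each j in [3,5]:
  j=3: false
  j=4: false
  j=5: true
Found at j=5 → formula holds.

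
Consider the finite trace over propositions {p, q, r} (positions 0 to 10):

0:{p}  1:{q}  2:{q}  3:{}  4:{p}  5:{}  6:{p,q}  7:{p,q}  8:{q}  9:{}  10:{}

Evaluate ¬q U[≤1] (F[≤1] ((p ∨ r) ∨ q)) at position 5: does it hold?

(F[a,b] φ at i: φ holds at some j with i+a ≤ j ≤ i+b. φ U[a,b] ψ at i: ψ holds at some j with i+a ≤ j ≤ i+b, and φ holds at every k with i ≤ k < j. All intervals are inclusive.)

Holds

Need some j in [5,6] with F[≤1] ((p ∨ r) ∨ q), and ¬q at every k in [5,j-1].
  j=5: F[≤1] ((p ∨ r) ∨ q) holds; no prefix to check → satisfied.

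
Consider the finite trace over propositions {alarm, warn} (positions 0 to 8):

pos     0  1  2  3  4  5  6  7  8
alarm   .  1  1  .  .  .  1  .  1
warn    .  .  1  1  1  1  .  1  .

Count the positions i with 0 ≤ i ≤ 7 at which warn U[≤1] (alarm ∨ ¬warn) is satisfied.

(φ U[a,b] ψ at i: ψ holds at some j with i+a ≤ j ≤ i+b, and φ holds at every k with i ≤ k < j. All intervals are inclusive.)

6

Evaluate at each i in [0,7]:
  i=0: ✓ (rhs at j=0)
  i=1: ✓ (rhs at j=1)
  i=2: ✓ (rhs at j=2)
  i=3: ✗ (no rhs in [3,4])
  i=4: ✗ (no rhs in [4,5])
  i=5: ✓ (rhs at j=6; lhs holds on [5,5])
  i=6: ✓ (rhs at j=6)
  i=7: ✓ (rhs at j=8; lhs holds on [7,7])
Positions where it holds: {0, 1, 2, 5, 6, 7} → 6.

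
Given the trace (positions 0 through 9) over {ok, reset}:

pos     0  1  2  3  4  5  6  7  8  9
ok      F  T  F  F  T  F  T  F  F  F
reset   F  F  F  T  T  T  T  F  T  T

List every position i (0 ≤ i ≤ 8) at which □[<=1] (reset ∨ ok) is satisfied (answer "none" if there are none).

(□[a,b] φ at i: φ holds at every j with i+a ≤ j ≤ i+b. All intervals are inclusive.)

3, 4, 5, 8

Evaluate at each i in [0,8]:
  i=0: ✗ (fails at j=0)
  i=1: ✗ (fails at j=2)
  i=2: ✗ (fails at j=2)
  i=3: ✓ (all of [3,4])
  i=4: ✓ (all of [4,5])
  i=5: ✓ (all of [5,6])
  i=6: ✗ (fails at j=7)
  i=7: ✗ (fails at j=7)
  i=8: ✓ (all of [8,9])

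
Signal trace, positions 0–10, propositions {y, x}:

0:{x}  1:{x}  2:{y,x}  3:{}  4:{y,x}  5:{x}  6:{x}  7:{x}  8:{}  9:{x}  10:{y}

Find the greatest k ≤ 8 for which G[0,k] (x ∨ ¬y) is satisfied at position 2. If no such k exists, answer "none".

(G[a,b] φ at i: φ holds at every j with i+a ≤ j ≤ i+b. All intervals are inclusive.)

7

(x ∨ ¬y) must hold from j=2 onward; find where it first fails.
  j=2: holds
  j=3: holds
  j=4: holds
  j=5: holds
  j=6: holds
  j=7: holds
  j=8: holds
  j=9: holds
  j=10: fails
Holds on [2,9], so largest k = 7.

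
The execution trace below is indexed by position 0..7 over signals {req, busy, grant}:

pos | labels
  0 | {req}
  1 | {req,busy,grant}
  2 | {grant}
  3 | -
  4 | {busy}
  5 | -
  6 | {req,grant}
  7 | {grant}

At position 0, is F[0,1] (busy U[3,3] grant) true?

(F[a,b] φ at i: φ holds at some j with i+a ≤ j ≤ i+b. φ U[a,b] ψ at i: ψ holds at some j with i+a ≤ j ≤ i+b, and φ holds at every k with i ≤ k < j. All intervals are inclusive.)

No

Check (busy U[3,3] grant) at each j in [0,1]:
  j=0: fails
  j=1: fails
No position in the window satisfies it → formula fails.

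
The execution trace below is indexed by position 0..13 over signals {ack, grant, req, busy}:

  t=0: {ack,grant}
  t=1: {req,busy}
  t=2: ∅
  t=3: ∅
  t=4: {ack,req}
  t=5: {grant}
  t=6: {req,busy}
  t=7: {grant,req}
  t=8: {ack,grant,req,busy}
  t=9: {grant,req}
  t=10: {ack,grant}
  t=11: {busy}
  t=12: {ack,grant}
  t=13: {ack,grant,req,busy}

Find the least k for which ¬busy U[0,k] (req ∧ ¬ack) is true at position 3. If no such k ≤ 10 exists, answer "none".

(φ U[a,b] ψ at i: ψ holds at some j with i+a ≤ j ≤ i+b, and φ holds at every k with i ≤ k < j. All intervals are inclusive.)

3

Need earliest j ≥ 3 with (req ∧ ¬ack), and ¬busy at every k in [3,j-1].
  j=3: rhs fails.
  j=4: rhs fails.
  j=5: rhs fails.
  j=6: rhs holds; lhs holds on [3,5]. k = 3.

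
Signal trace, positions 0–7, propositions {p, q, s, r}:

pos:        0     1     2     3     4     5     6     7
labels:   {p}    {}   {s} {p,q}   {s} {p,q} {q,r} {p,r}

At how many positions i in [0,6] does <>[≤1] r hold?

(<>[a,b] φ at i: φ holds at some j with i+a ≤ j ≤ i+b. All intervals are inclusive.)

2

Evaluate at each i in [0,6]:
  i=0: ✗ (none in [0,1])
  i=1: ✗ (none in [1,2])
  i=2: ✗ (none in [2,3])
  i=3: ✗ (none in [3,4])
  i=4: ✗ (none in [4,5])
  i=5: ✓ (witness j=6)
  i=6: ✓ (witness j=6)
Positions where it holds: {5, 6} → 2.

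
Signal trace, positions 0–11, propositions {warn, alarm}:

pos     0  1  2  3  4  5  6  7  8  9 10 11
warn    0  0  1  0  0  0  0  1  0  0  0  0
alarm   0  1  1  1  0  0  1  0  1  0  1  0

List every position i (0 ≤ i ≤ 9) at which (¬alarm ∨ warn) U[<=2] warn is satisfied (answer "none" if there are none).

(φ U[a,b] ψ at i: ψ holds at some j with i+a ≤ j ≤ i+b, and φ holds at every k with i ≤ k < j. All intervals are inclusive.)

2, 7

Evaluate at each i in [0,9]:
  i=0: ✗ (lhs fails at k=1 before rhs at j=2)
  i=1: ✗ (lhs fails at k=1 before rhs at j=2)
  i=2: ✓ (rhs at j=2)
  i=3: ✗ (no rhs in [3,5])
  i=4: ✗ (no rhs in [4,6])
  i=5: ✗ (lhs fails at k=6 before rhs at j=7)
  i=6: ✗ (lhs fails at k=6 before rhs at j=7)
  i=7: ✓ (rhs at j=7)
  i=8: ✗ (no rhs in [8,10])
  i=9: ✗ (no rhs in [9,11])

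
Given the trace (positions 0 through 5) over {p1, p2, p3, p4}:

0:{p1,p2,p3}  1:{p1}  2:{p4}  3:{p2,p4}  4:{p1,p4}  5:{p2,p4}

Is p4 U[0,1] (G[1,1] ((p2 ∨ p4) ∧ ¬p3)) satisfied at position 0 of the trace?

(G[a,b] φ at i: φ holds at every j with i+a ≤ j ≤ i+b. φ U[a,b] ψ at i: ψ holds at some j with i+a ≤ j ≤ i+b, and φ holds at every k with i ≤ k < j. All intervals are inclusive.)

Need some j in [0,1] with G[1,1] ((p2 ∨ p4) ∧ ¬p3), and p4 at every k in [0,j-1].
  j=0: G[1,1] ((p2 ∨ p4) ∧ ¬p3) — fails at 1.
  j=1: G[1,1] ((p2 ∨ p4) ∧ ¬p3) holds, but p4 fails at k=0 → not this j.
No j in the window works → until fails.

Does not hold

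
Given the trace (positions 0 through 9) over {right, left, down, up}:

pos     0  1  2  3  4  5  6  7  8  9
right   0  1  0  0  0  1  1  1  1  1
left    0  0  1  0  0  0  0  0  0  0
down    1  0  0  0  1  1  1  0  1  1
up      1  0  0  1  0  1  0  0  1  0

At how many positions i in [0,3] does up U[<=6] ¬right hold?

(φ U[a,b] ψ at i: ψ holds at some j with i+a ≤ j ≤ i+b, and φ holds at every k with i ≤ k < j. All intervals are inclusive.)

3

Evaluate at each i in [0,3]:
  i=0: ✓ (rhs at j=0)
  i=1: ✗ (lhs fails at k=1 before rhs at j=2)
  i=2: ✓ (rhs at j=2)
  i=3: ✓ (rhs at j=3)
Positions where it holds: {0, 2, 3} → 3.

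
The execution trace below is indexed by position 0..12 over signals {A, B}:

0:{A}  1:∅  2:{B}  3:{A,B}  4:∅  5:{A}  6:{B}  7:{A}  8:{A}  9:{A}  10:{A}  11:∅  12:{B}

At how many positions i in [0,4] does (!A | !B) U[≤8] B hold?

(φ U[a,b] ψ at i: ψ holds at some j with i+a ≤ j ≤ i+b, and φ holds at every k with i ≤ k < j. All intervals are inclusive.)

Evaluate at each i in [0,4]:
  i=0: ✓ (rhs at j=2; lhs holds on [0,1])
  i=1: ✓ (rhs at j=2; lhs holds on [1,1])
  i=2: ✓ (rhs at j=2)
  i=3: ✓ (rhs at j=3)
  i=4: ✓ (rhs at j=6; lhs holds on [4,5])
Positions where it holds: {0, 1, 2, 3, 4} → 5.

5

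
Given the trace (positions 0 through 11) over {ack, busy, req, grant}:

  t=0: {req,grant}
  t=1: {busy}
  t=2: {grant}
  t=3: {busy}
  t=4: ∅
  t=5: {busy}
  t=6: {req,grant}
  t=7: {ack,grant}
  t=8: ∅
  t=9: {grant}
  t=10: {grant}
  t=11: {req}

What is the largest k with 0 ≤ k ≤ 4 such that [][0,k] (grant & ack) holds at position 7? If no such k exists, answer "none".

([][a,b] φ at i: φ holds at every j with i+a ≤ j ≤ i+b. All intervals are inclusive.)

(grant & ack) must hold from j=7 onward; find where it first fails.
  j=7: holds
  j=8: fails
Holds on [7,7], so largest k = 0.

0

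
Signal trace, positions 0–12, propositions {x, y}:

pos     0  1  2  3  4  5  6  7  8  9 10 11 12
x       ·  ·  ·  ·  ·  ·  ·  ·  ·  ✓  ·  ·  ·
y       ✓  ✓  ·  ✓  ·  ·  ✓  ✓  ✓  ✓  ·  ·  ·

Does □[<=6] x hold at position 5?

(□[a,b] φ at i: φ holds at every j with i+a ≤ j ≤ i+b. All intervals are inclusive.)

Does not hold

Check x at every j in [5,11]:
  j=5: false
  j=6: false
  j=7: false
  j=8: false
  j=9: true
  j=10: false
  j=11: false
Fails at j=5 → formula fails.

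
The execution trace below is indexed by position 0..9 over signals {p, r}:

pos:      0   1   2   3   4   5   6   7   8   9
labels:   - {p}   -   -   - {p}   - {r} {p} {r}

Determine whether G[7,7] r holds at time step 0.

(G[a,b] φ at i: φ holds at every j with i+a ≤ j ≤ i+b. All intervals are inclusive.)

Holds

Check r at every j in [7,7]:
  j=7: true
All positions satisfy it → formula holds.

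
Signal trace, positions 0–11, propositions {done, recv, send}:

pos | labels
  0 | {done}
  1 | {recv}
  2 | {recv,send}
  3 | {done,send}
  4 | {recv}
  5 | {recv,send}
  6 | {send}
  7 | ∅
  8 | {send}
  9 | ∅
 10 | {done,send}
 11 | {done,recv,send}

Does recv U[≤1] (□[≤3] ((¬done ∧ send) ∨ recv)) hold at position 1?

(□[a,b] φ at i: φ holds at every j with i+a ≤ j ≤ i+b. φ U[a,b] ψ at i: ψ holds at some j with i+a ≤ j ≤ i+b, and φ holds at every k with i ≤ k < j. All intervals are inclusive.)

Need some j in [1,2] with □[≤3] ((¬done ∧ send) ∨ recv), and recv at every k in [1,j-1].
  j=1: □[≤3] ((¬done ∧ send) ∨ recv) — fails at 3.
  j=2: □[≤3] ((¬done ∧ send) ∨ recv) — fails at 3.
No j in the window works → until fails.

Does not hold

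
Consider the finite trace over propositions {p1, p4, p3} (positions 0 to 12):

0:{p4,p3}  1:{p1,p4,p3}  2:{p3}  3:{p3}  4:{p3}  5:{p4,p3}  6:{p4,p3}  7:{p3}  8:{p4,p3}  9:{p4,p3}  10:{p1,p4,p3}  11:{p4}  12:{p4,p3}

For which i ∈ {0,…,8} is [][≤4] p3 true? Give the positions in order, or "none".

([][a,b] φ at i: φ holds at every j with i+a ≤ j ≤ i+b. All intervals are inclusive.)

Evaluate at each i in [0,8]:
  i=0: ✓ (all of [0,4])
  i=1: ✓ (all of [1,5])
  i=2: ✓ (all of [2,6])
  i=3: ✓ (all of [3,7])
  i=4: ✓ (all of [4,8])
  i=5: ✓ (all of [5,9])
  i=6: ✓ (all of [6,10])
  i=7: ✗ (fails at j=11)
  i=8: ✗ (fails at j=11)

0, 1, 2, 3, 4, 5, 6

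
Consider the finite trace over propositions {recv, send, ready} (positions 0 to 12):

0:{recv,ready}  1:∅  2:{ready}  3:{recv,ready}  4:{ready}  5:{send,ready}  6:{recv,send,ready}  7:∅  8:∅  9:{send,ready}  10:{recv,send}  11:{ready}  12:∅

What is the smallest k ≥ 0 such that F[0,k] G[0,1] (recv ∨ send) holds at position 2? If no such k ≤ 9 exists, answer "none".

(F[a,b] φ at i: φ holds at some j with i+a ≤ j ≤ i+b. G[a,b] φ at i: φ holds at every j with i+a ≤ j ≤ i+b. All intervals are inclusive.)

Scan j = 2,3,… for G[0,1] (recv ∨ send):
  j=2: fails
  j=3: fails
  j=4: fails
  j=5: holds
First hit at j=5, so smallest k = 5-2 = 3.

3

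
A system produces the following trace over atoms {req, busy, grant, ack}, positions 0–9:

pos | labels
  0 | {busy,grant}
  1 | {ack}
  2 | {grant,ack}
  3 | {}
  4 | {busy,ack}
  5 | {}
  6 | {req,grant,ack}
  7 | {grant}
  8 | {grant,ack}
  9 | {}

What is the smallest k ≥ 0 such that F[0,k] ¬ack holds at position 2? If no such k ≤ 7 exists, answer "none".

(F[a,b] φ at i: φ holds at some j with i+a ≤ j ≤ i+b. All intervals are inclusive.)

Scan j = 2,3,… for ¬ack:
  j=2: fails
  j=3: holds
First hit at j=3, so smallest k = 3-2 = 1.

1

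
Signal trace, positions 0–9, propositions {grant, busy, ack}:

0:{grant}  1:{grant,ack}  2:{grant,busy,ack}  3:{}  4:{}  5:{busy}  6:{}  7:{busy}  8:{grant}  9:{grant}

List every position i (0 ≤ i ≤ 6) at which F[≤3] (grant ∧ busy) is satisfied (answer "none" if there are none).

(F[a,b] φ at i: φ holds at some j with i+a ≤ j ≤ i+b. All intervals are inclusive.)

0, 1, 2

Evaluate at each i in [0,6]:
  i=0: ✓ (witness j=2)
  i=1: ✓ (witness j=2)
  i=2: ✓ (witness j=2)
  i=3: ✗ (none in [3,6])
  i=4: ✗ (none in [4,7])
  i=5: ✗ (none in [5,8])
  i=6: ✗ (none in [6,9])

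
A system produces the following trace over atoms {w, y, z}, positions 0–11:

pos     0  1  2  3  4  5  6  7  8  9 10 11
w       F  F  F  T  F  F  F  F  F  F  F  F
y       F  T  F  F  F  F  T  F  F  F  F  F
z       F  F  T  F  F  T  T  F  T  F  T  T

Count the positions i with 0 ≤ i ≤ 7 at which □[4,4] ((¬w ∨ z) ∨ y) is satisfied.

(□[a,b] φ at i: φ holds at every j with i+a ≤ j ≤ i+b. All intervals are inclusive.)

8

Evaluate at each i in [0,7]:
  i=0: ✓ (all of [4,4])
  i=1: ✓ (all of [5,5])
  i=2: ✓ (all of [6,6])
  i=3: ✓ (all of [7,7])
  i=4: ✓ (all of [8,8])
  i=5: ✓ (all of [9,9])
  i=6: ✓ (all of [10,10])
  i=7: ✓ (all of [11,11])
Positions where it holds: {0, 1, 2, 3, 4, 5, 6, 7} → 8.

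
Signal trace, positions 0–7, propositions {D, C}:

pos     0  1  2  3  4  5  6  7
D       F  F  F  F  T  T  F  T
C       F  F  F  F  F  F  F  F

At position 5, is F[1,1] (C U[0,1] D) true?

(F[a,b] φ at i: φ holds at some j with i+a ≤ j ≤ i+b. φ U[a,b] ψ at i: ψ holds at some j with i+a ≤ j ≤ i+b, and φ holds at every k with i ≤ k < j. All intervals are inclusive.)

Check (C U[0,1] D) at each j in [6,6]:
  j=6: fails
No position in the window satisfies it → formula fails.

False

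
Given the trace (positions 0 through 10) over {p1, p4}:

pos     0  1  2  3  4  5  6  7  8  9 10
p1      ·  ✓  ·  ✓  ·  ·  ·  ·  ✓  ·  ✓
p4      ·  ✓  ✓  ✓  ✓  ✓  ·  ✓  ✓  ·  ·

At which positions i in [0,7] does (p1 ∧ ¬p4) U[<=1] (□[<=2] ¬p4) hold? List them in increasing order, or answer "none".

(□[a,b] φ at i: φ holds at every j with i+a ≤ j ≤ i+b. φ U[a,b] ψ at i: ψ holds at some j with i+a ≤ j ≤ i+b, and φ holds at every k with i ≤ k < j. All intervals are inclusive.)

Evaluate at each i in [0,7]:
  i=0: ✗ (no rhs in [0,1])
  i=1: ✗ (no rhs in [1,2])
  i=2: ✗ (no rhs in [2,3])
  i=3: ✗ (no rhs in [3,4])
  i=4: ✗ (no rhs in [4,5])
  i=5: ✗ (no rhs in [5,6])
  i=6: ✗ (no rhs in [6,7])
  i=7: ✗ (no rhs in [7,8])

none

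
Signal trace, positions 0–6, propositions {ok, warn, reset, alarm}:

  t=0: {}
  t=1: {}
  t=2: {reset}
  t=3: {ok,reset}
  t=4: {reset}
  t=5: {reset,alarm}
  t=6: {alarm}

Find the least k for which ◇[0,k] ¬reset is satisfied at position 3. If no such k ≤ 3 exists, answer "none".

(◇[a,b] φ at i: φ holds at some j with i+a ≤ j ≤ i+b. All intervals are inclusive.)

3

Scan j = 3,4,… for ¬reset:
  j=3: fails
  j=4: fails
  j=5: fails
  j=6: holds
First hit at j=6, so smallest k = 6-3 = 3.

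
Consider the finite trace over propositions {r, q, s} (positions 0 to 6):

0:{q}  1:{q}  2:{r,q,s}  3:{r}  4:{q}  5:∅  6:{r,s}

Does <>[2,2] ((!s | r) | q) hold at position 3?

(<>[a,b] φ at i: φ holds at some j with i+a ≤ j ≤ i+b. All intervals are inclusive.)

True

Check ((!s | r) | q) at each j in [5,5]:
  j=5: true
Found at j=5 → formula holds.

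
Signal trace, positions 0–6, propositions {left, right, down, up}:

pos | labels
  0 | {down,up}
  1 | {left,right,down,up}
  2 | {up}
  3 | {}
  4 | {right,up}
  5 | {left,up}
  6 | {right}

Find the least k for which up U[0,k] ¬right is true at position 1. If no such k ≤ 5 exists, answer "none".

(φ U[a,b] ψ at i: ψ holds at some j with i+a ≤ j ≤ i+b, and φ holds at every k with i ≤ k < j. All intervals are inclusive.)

1

Need earliest j ≥ 1 with ¬right, and up at every k in [1,j-1].
  j=1: rhs fails.
  j=2: rhs holds; lhs holds on [1,1]. k = 1.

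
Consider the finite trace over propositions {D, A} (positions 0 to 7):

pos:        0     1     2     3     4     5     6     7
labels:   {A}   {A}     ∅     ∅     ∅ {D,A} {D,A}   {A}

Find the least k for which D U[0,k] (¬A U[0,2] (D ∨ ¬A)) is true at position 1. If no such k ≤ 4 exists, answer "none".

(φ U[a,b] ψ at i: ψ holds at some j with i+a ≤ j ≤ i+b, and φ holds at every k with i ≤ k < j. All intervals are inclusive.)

Need earliest j ≥ 1 with (¬A U[0,2] (D ∨ ¬A)), and D at every k in [1,j-1].
  j=1: rhs fails.
  j=2: rhs holds but lhs fails at k=1.
  j=3: rhs holds but lhs fails at k=1.
  j=4: rhs holds but lhs fails at k=1.
  j=5: rhs holds but lhs fails at k=1.
No witness within the range → none.

none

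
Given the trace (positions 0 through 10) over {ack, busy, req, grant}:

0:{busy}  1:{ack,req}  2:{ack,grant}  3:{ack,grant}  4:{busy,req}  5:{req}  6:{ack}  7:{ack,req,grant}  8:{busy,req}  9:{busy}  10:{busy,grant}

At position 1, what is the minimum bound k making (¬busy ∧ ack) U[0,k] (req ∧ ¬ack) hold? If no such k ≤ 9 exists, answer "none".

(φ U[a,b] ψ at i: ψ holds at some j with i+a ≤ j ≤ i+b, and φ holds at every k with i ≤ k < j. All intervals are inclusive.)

3

Need earliest j ≥ 1 with (req ∧ ¬ack), and (¬busy ∧ ack) at every k in [1,j-1].
  j=1: rhs fails.
  j=2: rhs fails.
  j=3: rhs fails.
  j=4: rhs holds; lhs holds on [1,3]. k = 3.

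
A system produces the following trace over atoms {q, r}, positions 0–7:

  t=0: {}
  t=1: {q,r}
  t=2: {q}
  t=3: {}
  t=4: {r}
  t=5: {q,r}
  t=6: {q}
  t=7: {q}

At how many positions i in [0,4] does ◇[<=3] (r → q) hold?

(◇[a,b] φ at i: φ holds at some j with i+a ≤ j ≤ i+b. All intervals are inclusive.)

5

Evaluate at each i in [0,4]:
  i=0: ✓ (witness j=0)
  i=1: ✓ (witness j=1)
  i=2: ✓ (witness j=2)
  i=3: ✓ (witness j=3)
  i=4: ✓ (witness j=5)
Positions where it holds: {0, 1, 2, 3, 4} → 5.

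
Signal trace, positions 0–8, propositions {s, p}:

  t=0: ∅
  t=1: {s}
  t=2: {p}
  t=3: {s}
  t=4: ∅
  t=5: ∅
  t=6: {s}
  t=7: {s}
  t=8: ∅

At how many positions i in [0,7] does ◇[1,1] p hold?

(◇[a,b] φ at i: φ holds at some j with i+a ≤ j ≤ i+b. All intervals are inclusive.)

Evaluate at each i in [0,7]:
  i=0: ✗ (none in [1,1])
  i=1: ✓ (witness j=2)
  i=2: ✗ (none in [3,3])
  i=3: ✗ (none in [4,4])
  i=4: ✗ (none in [5,5])
  i=5: ✗ (none in [6,6])
  i=6: ✗ (none in [7,7])
  i=7: ✗ (none in [8,8])
Positions where it holds: {1} → 1.

1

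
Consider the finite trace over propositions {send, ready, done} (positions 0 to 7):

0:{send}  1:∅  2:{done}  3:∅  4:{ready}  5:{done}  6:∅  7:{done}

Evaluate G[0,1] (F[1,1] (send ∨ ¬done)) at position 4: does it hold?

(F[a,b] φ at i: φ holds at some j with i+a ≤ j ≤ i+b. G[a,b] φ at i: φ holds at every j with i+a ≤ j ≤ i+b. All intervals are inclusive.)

Check F[1,1] (send ∨ ¬done) at every j in [4,5]:
  j=4: fails (none in [5,5])
  j=5: holds (witness at 6)
Fails at j=4 → formula fails.

Does not hold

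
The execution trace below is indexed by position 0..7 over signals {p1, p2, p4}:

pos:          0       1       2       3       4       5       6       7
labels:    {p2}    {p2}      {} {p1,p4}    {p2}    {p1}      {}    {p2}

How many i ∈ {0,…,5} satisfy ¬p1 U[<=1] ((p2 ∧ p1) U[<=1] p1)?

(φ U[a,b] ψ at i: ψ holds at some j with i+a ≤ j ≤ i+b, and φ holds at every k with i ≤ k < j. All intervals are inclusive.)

Evaluate at each i in [0,5]:
  i=0: ✗ (no rhs in [0,1])
  i=1: ✗ (no rhs in [1,2])
  i=2: ✓ (rhs at j=3; lhs holds on [2,2])
  i=3: ✓ (rhs at j=3)
  i=4: ✓ (rhs at j=5; lhs holds on [4,4])
  i=5: ✓ (rhs at j=5)
Positions where it holds: {2, 3, 4, 5} → 4.

4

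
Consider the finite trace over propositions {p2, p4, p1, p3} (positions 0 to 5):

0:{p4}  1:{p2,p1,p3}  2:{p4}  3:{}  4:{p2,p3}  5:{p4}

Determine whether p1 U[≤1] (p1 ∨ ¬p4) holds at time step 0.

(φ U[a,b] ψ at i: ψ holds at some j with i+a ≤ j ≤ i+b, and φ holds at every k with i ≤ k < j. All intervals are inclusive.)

Need some j in [0,1] with (p1 ∨ ¬p4), and p1 at every k in [0,j-1].
  j=0: (p1 ∨ ¬p4) false.
  j=1: (p1 ∨ ¬p4) holds, but p1 fails at k=0 → not this j.
No j in the window works → until fails.

Does not hold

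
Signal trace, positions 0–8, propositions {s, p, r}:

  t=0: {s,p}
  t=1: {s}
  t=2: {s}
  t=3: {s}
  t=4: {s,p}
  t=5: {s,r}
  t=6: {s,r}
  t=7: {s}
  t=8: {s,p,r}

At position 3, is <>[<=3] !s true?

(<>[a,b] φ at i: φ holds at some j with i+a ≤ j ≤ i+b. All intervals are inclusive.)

Check !s at each j in [3,6]:
  j=3: false
  j=4: false
  j=5: false
  j=6: false
No position in the window satisfies it → formula fails.

Does not hold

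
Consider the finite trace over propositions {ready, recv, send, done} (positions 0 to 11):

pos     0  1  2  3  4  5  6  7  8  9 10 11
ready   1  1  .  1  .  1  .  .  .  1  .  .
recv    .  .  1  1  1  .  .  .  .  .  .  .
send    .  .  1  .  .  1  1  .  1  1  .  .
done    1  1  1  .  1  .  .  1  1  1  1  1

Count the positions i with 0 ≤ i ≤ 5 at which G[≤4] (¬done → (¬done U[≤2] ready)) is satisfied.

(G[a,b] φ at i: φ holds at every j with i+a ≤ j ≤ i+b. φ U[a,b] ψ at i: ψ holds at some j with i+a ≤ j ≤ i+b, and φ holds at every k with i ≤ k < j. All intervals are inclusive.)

Evaluate at each i in [0,5]:
  i=0: ✓ (all of [0,4])
  i=1: ✓ (all of [1,5])
  i=2: ✗ (fails at j=6)
  i=3: ✗ (fails at j=6)
  i=4: ✗ (fails at j=6)
  i=5: ✗ (fails at j=6)
Positions where it holds: {0, 1} → 2.

2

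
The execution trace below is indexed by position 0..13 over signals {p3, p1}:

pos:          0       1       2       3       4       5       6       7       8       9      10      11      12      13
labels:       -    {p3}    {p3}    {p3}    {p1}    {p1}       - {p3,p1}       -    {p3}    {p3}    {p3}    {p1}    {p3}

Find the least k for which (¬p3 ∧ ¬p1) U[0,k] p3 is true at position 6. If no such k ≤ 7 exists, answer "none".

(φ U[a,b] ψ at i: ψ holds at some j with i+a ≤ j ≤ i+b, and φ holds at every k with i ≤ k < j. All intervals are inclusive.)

Need earliest j ≥ 6 with p3, and (¬p3 ∧ ¬p1) at every k in [6,j-1].
  j=6: rhs fails.
  j=7: rhs holds; lhs holds on [6,6]. k = 1.

1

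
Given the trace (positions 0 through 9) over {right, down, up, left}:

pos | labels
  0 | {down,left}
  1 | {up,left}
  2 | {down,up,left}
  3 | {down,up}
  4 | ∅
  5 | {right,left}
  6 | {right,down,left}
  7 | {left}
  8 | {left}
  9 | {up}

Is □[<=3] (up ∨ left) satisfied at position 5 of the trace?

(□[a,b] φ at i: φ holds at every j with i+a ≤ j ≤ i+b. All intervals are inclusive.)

Check (up ∨ left) at every j in [5,8]:
  j=5: true
  j=6: true
  j=7: true
  j=8: true
All positions satisfy it → formula holds.

Yes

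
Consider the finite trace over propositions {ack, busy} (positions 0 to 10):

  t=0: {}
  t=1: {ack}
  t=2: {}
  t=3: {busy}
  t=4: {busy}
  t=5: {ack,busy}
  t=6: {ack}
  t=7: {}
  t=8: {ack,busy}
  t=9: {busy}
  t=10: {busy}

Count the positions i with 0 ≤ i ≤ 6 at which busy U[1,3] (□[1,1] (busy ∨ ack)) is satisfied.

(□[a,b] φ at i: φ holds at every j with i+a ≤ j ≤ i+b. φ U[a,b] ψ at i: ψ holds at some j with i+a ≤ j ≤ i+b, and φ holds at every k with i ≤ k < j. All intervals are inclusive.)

Evaluate at each i in [0,6]:
  i=0: ✗ (lhs fails at k=0 before rhs at j=2)
  i=1: ✗ (lhs fails at k=1 before rhs at j=2)
  i=2: ✗ (lhs fails at k=2 before rhs at j=3)
  i=3: ✓ (rhs at j=4; lhs holds on [3,3])
  i=4: ✓ (rhs at j=5; lhs holds on [4,4])
  i=5: ✗ (lhs fails at k=6 before rhs at j=7)
  i=6: ✗ (lhs fails at k=6 before rhs at j=7)
Positions where it holds: {3, 4} → 2.

2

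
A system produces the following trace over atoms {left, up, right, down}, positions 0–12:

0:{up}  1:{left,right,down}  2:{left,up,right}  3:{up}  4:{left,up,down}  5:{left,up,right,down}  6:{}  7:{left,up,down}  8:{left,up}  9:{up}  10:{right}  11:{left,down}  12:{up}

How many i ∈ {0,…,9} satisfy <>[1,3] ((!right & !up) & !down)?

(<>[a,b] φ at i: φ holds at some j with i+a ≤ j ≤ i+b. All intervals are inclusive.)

3

Evaluate at each i in [0,9]:
  i=0: ✗ (none in [1,3])
  i=1: ✗ (none in [2,4])
  i=2: ✗ (none in [3,5])
  i=3: ✓ (witness j=6)
  i=4: ✓ (witness j=6)
  i=5: ✓ (witness j=6)
  i=6: ✗ (none in [7,9])
  i=7: ✗ (none in [8,10])
  i=8: ✗ (none in [9,11])
  i=9: ✗ (none in [10,12])
Positions where it holds: {3, 4, 5} → 3.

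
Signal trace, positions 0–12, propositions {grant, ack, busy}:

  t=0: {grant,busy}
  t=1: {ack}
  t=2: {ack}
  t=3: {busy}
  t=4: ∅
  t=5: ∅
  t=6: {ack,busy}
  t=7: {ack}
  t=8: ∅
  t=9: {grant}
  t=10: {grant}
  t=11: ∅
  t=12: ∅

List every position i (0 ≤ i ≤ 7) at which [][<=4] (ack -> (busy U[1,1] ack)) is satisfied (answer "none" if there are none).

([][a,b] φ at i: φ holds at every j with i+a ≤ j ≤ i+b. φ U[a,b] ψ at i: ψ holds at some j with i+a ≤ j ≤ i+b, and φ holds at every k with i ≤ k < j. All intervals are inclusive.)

none

Evaluate at each i in [0,7]:
  i=0: ✗ (fails at j=1)
  i=1: ✗ (fails at j=1)
  i=2: ✗ (fails at j=2)
  i=3: ✗ (fails at j=7)
  i=4: ✗ (fails at j=7)
  i=5: ✗ (fails at j=7)
  i=6: ✗ (fails at j=7)
  i=7: ✗ (fails at j=7)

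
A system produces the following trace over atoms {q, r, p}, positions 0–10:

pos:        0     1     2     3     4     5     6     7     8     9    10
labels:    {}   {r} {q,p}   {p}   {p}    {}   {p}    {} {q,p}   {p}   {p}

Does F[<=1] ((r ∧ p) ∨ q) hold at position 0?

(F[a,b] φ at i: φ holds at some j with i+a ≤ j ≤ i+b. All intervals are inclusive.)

Check ((r ∧ p) ∨ q) at each j in [0,1]:
  j=0: false
  j=1: false
No position in the window satisfies it → formula fails.

No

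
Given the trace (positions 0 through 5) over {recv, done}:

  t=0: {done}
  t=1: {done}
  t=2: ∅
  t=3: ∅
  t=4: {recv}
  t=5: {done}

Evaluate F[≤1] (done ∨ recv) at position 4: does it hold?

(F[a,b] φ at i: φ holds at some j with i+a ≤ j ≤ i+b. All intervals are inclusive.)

Yes

Check (done ∨ recv) at each j in [4,5]:
  j=4: true
  j=5: true
Found at j=4 → formula holds.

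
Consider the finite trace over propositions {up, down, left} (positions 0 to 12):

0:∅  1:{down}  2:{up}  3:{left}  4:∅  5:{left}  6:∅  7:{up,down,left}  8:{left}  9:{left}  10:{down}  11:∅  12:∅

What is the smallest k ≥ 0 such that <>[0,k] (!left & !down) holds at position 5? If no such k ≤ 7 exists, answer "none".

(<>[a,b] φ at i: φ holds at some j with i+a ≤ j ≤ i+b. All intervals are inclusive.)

1

Scan j = 5,6,… for (!left & !down):
  j=5: fails
  j=6: holds
First hit at j=6, so smallest k = 6-5 = 1.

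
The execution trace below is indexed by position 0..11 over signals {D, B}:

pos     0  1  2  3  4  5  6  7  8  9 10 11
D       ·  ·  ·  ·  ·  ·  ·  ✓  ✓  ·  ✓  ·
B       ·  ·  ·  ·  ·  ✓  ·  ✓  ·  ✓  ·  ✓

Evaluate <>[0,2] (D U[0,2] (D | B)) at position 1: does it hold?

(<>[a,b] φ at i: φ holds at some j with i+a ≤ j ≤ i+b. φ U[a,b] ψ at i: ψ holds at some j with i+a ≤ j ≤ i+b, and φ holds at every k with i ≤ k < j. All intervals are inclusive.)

False

Check (D U[0,2] (D | B)) at each j in [1,3]:
  j=1: fails
  j=2: fails
  j=3: fails
No position in the window satisfies it → formula fails.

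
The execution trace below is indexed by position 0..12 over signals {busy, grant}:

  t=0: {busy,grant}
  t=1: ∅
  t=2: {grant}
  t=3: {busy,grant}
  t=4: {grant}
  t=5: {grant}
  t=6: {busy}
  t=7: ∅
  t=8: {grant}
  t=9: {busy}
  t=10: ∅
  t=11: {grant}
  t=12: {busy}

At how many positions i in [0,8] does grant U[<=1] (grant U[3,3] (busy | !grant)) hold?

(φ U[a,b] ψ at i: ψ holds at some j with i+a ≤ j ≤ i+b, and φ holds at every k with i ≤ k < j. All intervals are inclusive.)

2

Evaluate at each i in [0,8]:
  i=0: ✗ (no rhs in [0,1])
  i=1: ✗ (no rhs in [1,2])
  i=2: ✓ (rhs at j=3; lhs holds on [2,2])
  i=3: ✓ (rhs at j=3)
  i=4: ✗ (no rhs in [4,5])
  i=5: ✗ (no rhs in [5,6])
  i=6: ✗ (no rhs in [6,7])
  i=7: ✗ (no rhs in [7,8])
  i=8: ✗ (no rhs in [8,9])
Positions where it holds: {2, 3} → 2.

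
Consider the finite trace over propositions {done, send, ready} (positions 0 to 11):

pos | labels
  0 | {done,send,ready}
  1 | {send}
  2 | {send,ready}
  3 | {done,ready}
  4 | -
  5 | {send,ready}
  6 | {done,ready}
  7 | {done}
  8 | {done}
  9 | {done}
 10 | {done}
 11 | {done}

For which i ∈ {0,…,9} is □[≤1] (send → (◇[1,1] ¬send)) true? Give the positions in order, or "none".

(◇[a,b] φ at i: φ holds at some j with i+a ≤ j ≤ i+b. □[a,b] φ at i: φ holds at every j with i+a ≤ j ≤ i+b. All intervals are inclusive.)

Evaluate at each i in [0,9]:
  i=0: ✗ (fails at j=0)
  i=1: ✗ (fails at j=1)
  i=2: ✓ (all of [2,3])
  i=3: ✓ (all of [3,4])
  i=4: ✓ (all of [4,5])
  i=5: ✓ (all of [5,6])
  i=6: ✓ (all of [6,7])
  i=7: ✓ (all of [7,8])
  i=8: ✓ (all of [8,9])
  i=9: ✓ (all of [9,10])

2, 3, 4, 5, 6, 7, 8, 9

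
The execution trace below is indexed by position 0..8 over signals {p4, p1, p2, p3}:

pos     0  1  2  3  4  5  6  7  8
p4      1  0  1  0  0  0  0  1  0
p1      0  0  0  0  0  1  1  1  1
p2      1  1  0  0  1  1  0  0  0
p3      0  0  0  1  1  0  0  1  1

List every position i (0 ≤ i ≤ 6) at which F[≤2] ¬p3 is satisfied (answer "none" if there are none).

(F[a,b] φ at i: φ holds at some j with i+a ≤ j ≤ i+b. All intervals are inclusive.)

0, 1, 2, 3, 4, 5, 6

Evaluate at each i in [0,6]:
  i=0: ✓ (witness j=0)
  i=1: ✓ (witness j=1)
  i=2: ✓ (witness j=2)
  i=3: ✓ (witness j=5)
  i=4: ✓ (witness j=5)
  i=5: ✓ (witness j=5)
  i=6: ✓ (witness j=6)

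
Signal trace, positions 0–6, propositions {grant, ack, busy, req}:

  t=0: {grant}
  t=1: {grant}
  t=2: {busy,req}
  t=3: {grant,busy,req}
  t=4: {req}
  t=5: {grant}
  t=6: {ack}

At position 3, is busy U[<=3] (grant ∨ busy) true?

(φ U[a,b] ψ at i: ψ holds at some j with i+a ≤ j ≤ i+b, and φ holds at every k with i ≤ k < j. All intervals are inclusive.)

Need some j in [3,6] with (grant ∨ busy), and busy at every k in [3,j-1].
  j=3: (grant ∨ busy) holds; no prefix to check → satisfied.

Yes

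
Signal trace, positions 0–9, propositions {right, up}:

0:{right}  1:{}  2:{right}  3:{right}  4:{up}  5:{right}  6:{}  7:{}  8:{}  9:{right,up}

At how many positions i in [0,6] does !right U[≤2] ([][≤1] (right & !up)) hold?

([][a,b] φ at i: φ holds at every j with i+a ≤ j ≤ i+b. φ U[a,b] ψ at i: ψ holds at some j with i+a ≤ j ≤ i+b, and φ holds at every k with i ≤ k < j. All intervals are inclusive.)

2

Evaluate at each i in [0,6]:
  i=0: ✗ (lhs fails at k=0 before rhs at j=2)
  i=1: ✓ (rhs at j=2; lhs holds on [1,1])
  i=2: ✓ (rhs at j=2)
  i=3: ✗ (no rhs in [3,5])
  i=4: ✗ (no rhs in [4,6])
  i=5: ✗ (no rhs in [5,7])
  i=6: ✗ (no rhs in [6,8])
Positions where it holds: {1, 2} → 2.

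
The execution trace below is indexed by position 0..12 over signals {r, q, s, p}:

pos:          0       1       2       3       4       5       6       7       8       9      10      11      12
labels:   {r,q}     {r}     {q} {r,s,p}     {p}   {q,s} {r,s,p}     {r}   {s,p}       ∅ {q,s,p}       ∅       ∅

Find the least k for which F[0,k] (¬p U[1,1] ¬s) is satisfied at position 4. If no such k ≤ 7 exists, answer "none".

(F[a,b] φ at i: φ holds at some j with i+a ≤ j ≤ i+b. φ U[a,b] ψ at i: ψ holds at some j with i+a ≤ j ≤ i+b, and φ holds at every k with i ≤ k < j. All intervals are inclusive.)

7

Scan j = 4,5,… for (¬p U[1,1] ¬s):
  j=4: fails
  j=5: fails
  j=6: fails
  j=7: fails
  j=8: fails
  j=9: fails
  j=10: fails
  j=11: holds
First hit at j=11, so smallest k = 11-4 = 7.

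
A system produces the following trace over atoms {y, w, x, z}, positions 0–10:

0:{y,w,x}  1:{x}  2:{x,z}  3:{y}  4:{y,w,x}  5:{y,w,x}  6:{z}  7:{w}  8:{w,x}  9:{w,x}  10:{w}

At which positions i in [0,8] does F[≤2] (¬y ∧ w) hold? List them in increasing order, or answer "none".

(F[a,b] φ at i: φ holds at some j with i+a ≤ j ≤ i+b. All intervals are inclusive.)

5, 6, 7, 8

Evaluate at each i in [0,8]:
  i=0: ✗ (none in [0,2])
  i=1: ✗ (none in [1,3])
  i=2: ✗ (none in [2,4])
  i=3: ✗ (none in [3,5])
  i=4: ✗ (none in [4,6])
  i=5: ✓ (witness j=7)
  i=6: ✓ (witness j=7)
  i=7: ✓ (witness j=7)
  i=8: ✓ (witness j=8)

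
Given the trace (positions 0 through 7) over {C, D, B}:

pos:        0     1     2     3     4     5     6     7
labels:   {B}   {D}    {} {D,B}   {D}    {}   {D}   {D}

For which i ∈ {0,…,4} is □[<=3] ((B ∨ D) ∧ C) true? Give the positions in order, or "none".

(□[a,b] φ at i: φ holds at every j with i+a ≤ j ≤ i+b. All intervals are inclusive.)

Evaluate at each i in [0,4]:
  i=0: ✗ (fails at j=0)
  i=1: ✗ (fails at j=1)
  i=2: ✗ (fails at j=2)
  i=3: ✗ (fails at j=3)
  i=4: ✗ (fails at j=4)

none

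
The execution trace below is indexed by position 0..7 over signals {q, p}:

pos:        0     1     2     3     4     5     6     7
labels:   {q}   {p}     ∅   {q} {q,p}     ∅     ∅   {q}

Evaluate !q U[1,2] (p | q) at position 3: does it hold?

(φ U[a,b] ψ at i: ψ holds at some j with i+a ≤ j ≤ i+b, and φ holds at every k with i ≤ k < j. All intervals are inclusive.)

Does not hold

Need some j in [4,5] with (p | q), and !q at every k in [3,j-1].
  j=4: (p | q) holds, but !q fails at k=3 → not this j.
  j=5: (p | q) false.
No j in the window works → until fails.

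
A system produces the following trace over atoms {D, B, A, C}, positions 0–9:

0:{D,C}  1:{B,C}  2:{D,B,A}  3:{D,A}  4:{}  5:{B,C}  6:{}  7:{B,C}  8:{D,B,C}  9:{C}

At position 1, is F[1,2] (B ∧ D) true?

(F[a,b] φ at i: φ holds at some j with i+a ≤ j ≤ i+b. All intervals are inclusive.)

True

Check (B ∧ D) at each j in [2,3]:
  j=2: true
  j=3: false
Found at j=2 → formula holds.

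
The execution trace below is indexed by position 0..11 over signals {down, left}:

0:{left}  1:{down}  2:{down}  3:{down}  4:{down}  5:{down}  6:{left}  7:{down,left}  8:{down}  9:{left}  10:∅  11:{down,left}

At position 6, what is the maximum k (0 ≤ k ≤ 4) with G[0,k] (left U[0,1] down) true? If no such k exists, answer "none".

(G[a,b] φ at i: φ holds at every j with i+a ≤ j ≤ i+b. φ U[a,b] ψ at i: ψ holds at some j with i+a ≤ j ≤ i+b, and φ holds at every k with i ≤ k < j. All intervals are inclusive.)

2

(left U[0,1] down) must hold from j=6 onward; find where it first fails.
  j=6: holds
  j=7: holds
  j=8: holds
  j=9: fails
Holds on [6,8], so largest k = 2.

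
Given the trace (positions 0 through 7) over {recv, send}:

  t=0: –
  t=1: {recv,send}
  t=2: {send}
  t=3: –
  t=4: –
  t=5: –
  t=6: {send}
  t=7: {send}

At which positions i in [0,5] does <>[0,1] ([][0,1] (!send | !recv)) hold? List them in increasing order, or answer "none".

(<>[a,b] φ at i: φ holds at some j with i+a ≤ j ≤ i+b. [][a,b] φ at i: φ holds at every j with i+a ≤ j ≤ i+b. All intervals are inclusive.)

1, 2, 3, 4, 5

Evaluate at each i in [0,5]:
  i=0: ✗ (none in [0,1])
  i=1: ✓ (witness j=2)
  i=2: ✓ (witness j=2)
  i=3: ✓ (witness j=3)
  i=4: ✓ (witness j=4)
  i=5: ✓ (witness j=5)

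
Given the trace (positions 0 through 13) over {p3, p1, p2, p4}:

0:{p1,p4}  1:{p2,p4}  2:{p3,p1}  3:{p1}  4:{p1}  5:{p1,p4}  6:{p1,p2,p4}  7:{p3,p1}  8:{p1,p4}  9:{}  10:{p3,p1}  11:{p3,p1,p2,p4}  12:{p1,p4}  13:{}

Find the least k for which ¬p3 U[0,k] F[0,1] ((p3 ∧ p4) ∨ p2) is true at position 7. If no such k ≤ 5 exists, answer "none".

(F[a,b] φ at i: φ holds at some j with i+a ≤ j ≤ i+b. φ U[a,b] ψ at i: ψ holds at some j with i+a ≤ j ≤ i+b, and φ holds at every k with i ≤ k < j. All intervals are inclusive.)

none

Need earliest j ≥ 7 with F[0,1] ((p3 ∧ p4) ∨ p2), and ¬p3 at every k in [7,j-1].
  j=7: rhs fails.
  j=8: rhs fails.
  j=9: rhs fails.
  j=10: rhs holds but lhs fails at k=7.
  j=11: rhs holds but lhs fails at k=7.
  j=12: rhs fails.
No witness within the range → none.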